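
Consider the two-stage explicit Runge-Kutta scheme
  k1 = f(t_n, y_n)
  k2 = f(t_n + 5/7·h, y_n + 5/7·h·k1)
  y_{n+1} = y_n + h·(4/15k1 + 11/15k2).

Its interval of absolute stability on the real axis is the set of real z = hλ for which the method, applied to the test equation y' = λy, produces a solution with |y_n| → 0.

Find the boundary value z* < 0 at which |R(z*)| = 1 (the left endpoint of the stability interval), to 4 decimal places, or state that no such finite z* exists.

On y'=λy, z=hλ:
  k1=λy_n ⇒ h·k1=z·y_n;  k2=λ(1+5/7z)y_n ⇒ h·k2=z(1+5/7z)y_n
  y_{n+1}/y_n = 1 + 4/15z + 11/15z(1+5/7z) = 1 + z + 11/21z²
  so R(z) = 1 + z + 11/21z².

Find x<0 with |R(x)|<1.
x=-0.66: |R|=0.5682
R=1: x+11/21x²=0 ⇒ x=−21/11=-1.9091; min R=1−1/(4·11/21)=0.5227>−1
Confirm numerically:
  x=-1.672: |R|=0.79235 <1
  x=-1.247: |R|=0.56753 <1
  x=-1.038: |R|=0.52638 <1
  x=-2.345: |R|=1.53544 >1
  x=-2.071: |R|=1.17564 >1
Interval (-1.9091, 0).

left endpoint -1.9091.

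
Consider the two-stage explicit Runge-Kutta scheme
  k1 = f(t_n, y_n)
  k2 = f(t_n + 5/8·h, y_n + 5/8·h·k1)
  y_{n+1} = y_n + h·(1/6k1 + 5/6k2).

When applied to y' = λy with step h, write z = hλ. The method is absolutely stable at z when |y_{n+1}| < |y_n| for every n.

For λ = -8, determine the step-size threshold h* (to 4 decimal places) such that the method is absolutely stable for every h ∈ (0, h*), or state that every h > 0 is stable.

(-1.9200,0); λ=-8 ⇒ h* = (48/25)/8 = 0.2400.

Set f=λy, z=hλ:
  k1=λy_n ⇒ h·k1=z·y_n;  k2=λ(1+5/8z)y_n ⇒ h·k2=z(1+5/8z)y_n
  y_{n+1}/y_n = 1 + 1/6z + 5/6z(1+5/8z) = 1 + z + 25/48z²
  R(z) = 1 + z + 25/48z².

Find x<0 with |R(x)|<1.
x=-0.58: |R|=0.5952
R=1: x+25/48x²=0 ⇒ x=−48/25=-1.9200; min R=1−1/(4·25/48)=0.5200>−1
Confirm numerically:
  x=-1.824: |R|=0.90880 <1
  x=-1.794: |R|=0.88227 <1
  x=-1.058: |R|=0.52500 <1
  x=-0.836: |R|=0.52801 <1
  x=-2.363: |R|=1.54521 >1
  x=-2.117: |R|=1.21721 >1
Interval (-1.9200, 0).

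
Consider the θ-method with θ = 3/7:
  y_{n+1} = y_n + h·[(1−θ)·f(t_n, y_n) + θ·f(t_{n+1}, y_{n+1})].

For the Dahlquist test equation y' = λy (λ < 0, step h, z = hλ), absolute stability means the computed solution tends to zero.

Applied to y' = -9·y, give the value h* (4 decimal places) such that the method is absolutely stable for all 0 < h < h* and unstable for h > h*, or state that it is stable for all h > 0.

(-14.0000,0); λ=-9 ⇒ h* = (14)/9 = 1.5556.

Set f=λy, z=hλ:
  y_{n+1} = y_n + z·[4/7·y_n + 3/7·y_{n+1}] ⇒ (1 − 3/7z)y_{n+1} = (1 + 4/7z)y_n
  Hence R(z) = (1 + 4/7z)/(1 − 3/7z).

Boundary: |R(x)|=1, x<0.
x=-0.31: |R|=0.7264
R=−1: 1+4/7x = −1+3/7x ⇒ -1/7x=2 ⇒ x=2/(-1/7)=-14.0000
Confirm numerically:
  x=-12.057: |R|=0.95499 <1
  x=-8.427: |R|=0.82736 <1
  x=-8.003: |R|=0.80660 <1
  x=-6.188: |R|=0.69441 <1
  x=-14.365: |R|=1.00729 >1
  x=-14.337: |R|=1.00674 >1
  x=-14.284: |R|=1.00570 >1
Interval (-14.0000, 0).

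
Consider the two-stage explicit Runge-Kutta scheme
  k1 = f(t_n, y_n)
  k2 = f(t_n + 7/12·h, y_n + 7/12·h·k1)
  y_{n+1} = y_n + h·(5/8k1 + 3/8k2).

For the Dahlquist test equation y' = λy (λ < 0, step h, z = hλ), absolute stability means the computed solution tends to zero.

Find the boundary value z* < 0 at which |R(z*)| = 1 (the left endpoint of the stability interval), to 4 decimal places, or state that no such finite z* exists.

z* = -4.5714.

Test eqn y'=λy, z=hλ:
  k1=λy_n ⇒ h·k1=z·y_n;  k2=λ(1+7/12z)y_n ⇒ h·k2=z(1+7/12z)y_n
  y_{n+1}/y_n = 1 + 5/8z + 3/8z(1+7/12z) = 1 + z + 7/32z²
  R(z) = 1 + z + 7/32z².

Solve |R(x)|<1 on ℝ⁻.
x=-0.88: |R|=0.2894
R=1: x+7/32x²=0 ⇒ x=−32/7=-4.5714; min R=1−1/(4·7/32)=-0.1429>−1
Confirm numerically:
  x=-3.873: |R|=0.40828 <1
  x=-3.500: |R|=0.17969 <1
  x=-2.956: |R|=0.04458 <1
  x=-2.879: |R|=0.06586 <1
  x=-4.913: |R|=1.36709 >1
  x=-4.793: |R|=1.23231 >1
Interval (-4.5714, 0).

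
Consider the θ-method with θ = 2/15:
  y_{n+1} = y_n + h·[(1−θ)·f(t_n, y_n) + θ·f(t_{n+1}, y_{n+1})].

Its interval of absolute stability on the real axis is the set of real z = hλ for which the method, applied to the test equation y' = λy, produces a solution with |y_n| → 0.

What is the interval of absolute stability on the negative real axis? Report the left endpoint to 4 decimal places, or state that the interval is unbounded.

Test eqn y'=λy, z=hλ:
  y_{n+1} = y_n + z·[13/15·y_n + 2/15·y_{n+1}] ⇒ (1 − 2/15z)y_{n+1} = (1 + 13/15z)y_n
  Hence R(z) = (1 + 13/15z)/(1 − 2/15z).

Need |R(x)|<1, x<0.
x=-0.37: |R|=0.6474
R=−1: 1+13/15x = −1+2/15x ⇒ -11/15x=2 ⇒ x=2/(-11/15)=-2.7273
Confirm numerically:
  x=-2.584: |R|=0.92186 <1
  x=-2.533: |R|=0.89350 <1
  x=-1.830: |R|=0.47106 <1
  x=-1.492: |R|=0.24444 <1
  x=-3.193: |R|=1.23955 >1
  x=-3.097: |R|=1.19189 >1
  x=-2.825: |R|=1.05206 >1
Stable set (-2.7273, 0).

(-2.7273, 0).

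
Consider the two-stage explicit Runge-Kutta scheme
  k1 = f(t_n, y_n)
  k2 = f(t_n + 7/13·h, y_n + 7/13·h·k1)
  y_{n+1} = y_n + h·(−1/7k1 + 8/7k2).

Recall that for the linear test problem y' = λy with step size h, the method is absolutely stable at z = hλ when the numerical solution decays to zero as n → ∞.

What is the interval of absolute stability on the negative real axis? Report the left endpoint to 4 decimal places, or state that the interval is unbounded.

With y'=λy (z=hλ):
  k1=λy_n ⇒ h·k1=z·y_n;  k2=λ(1+7/13z)y_n ⇒ h·k2=z(1+7/13z)y_n
  y_{n+1}/y_n = 1 − 1/7z + 8/7z(1+7/13z) = 1 + z + 8/13z²
  ⇒ R(z) = 1 + z + 8/13z².

Need |R(x)|<1, x<0.
x=-0.55: |R|=0.6362
R=1: x+8/13x²=0 ⇒ x=−13/8=-1.6250; min R=1−1/(4·8/13)=0.5938>−1
Confirm numerically:
  x=-1.465: |R|=0.85575 <1
  x=-1.459: |R|=0.85096 <1
  x=-0.920: |R|=0.60086 <1
  x=-2.082: |R|=1.58552 >1
  x=-1.877: |R|=1.29108 >1
  x=-1.851: |R|=1.25743 >1
Interval (-1.6250, 0).

(-1.6250, 0).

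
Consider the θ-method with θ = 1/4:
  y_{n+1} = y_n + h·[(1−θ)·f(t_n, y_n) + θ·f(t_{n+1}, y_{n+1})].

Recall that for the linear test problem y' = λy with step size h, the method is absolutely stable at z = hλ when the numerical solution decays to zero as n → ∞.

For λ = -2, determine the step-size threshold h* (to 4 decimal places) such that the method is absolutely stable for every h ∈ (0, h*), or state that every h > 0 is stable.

(-4.0000,0); λ=-2 ⇒ h* = (4)/2 = 2.0000.

Set f=λy, z=hλ:
  y_{n+1} = y_n + z·[3/4·y_n + 1/4·y_{n+1}] ⇒ (1 − 1/4z)y_{n+1} = (1 + 3/4z)y_n
  so R(z) = (1 + 3/4z)/(1 − 1/4z).

Find x<0 with |R(x)|<1.
x=-0.41: |R|=0.6281
R=−1: 1+3/4x = −1+1/4x ⇒ -1/2x=2 ⇒ x=2/(-1/2)=-4.0000
Confirm numerically:
  x=-3.884: |R|=0.97057 <1
  x=-3.226: |R|=0.78577 <1
  x=-3.034: |R|=0.72533 <1
  x=-2.406: |R|=0.50234 <1
  x=-4.265: |R|=1.06413 >1
  x=-4.125: |R|=1.03077 >1
  x=-4.105: |R|=1.02591 >1
So |R|<1 on (-4.0000, 0).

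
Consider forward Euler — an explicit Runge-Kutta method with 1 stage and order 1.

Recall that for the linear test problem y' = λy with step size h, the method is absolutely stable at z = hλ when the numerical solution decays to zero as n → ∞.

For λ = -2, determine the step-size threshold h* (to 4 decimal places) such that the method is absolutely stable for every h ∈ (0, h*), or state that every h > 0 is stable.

With y'=λy (z=hλ):
  order 1, 1-stage ⇒ R(z)=1+z
  (e.g. R(-1.8)=-0.80000, |R|=0.80000)

Solve |R(x)|<1 on ℝ⁻.
x=-1.8: |R|=0.8000
|R(-2.37)|=1.3700 |R(-1.74)|=0.7400 |R(-1.63)|=0.6300
Bisect:
  x_lo=-2.7918 |R|=1.7918  x_hi=-0.1693 |R|=0.8307
  mid=-1.48056 |R|=0.48056 →hi
  mid=-2.13619 |R|=1.13619 →lo
  mid=-1.80838 |R|=0.80838 →hi
  mid=-1.97228 |R|=0.97228 →hi
  mid=-2.05424 |R|=1.05424 →lo
  mid=-2.01326 |R|=1.01326 →lo
  mid=-1.99277 |R|=0.99277 →hi
  mid=-2.00302 |R|=1.00302 →lo
  mid=-1.99789 |R|=0.99789 →hi
  mid=-2.00046 |R|=1.00046 →lo
  ...
  [-2.00013,-1.99997] ⇒ x*=-2.0000
Stable set (-2.0000, 0).

(-2.0000,0); λ=-2 ⇒ h* = 1.0000.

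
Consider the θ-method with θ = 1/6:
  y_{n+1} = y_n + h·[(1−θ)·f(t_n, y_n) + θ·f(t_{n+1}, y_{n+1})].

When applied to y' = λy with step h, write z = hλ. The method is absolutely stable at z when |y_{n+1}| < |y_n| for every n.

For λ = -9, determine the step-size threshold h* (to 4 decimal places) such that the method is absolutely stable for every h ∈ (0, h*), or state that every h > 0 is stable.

(-3.0000,0); λ=-9 ⇒ h* = (3)/9 = 0.3333.

Set f=λy, z=hλ:
  y_{n+1} = y_n + z·[5/6·y_n + 1/6·y_{n+1}] ⇒ (1 − 1/6z)y_{n+1} = (1 + 5/6z)y_n
  so R(z) = (1 + 5/6z)/(1 − 1/6z).

Solve |R(x)|<1 on ℝ⁻.
x=-1.32: |R|=0.0820
R=−1: 1+5/6x = −1+1/6x ⇒ -2/3x=2 ⇒ x=2/(-2/3)=-3.0000
Confirm numerically:
  x=-2.522: |R|=0.77564 <1
  x=-1.725: |R|=0.33981 <1
  x=-1.265: |R|=0.04474 <1
  x=-3.313: |R|=1.13444 >1
  x=-3.058: |R|=1.02561 >1
  x=-3.034: |R|=1.01505 >1
So |R|<1 on (-3.0000, 0).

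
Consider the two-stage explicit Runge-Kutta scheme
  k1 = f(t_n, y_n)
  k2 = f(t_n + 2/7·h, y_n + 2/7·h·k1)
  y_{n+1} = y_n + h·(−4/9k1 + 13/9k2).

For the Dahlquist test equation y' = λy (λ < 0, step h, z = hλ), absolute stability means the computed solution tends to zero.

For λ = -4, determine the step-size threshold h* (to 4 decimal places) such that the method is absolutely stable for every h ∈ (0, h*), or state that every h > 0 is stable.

(-2.4231,0); λ=-4 ⇒ h* = (63/26)/4 = 0.6058.

On y'=λy, z=hλ:
  k1=λy_n ⇒ h·k1=z·y_n;  k2=λ(1+2/7z)y_n ⇒ h·k2=z(1+2/7z)y_n
  y_{n+1}/y_n = 1 − 4/9z + 13/9z(1+2/7z) = 1 + z + 26/63z²
  ⇒ R(z) = 1 + z + 26/63z².

Need |R(x)|<1, x<0.
x=-1.59: |R|=0.4533
R=1: x+26/63x²=0 ⇒ x=−63/26=-2.4231; min R=1−1/(4·26/63)=0.3942>−1
Confirm numerically:
  x=-2.177: |R|=0.77891 <1
  x=-1.577: |R|=0.44935 <1
  x=-1.484: |R|=0.42487 <1
  x=-2.845: |R|=1.49539 >1
  x=-2.782: |R|=1.41209 >1
So |R|<1 on (-2.4231, 0).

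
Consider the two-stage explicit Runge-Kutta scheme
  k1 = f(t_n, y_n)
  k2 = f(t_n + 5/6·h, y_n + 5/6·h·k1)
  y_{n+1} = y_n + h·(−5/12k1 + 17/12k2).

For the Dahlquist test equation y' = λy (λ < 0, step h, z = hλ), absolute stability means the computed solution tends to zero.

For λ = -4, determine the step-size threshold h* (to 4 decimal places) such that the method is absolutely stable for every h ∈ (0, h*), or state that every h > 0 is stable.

With y'=λy (z=hλ):
  k1=λy_n ⇒ h·k1=z·y_n;  k2=λ(1+5/6z)y_n ⇒ h·k2=z(1+5/6z)y_n
  y_{n+1}/y_n = 1 − 5/12z + 17/12z(1+5/6z) = 1 + z + 85/72z²
  ⇒ R(z) = 1 + z + 85/72z².

Solve |R(x)|<1 on ℝ⁻.
x=-1.59: |R|=2.3946
R=1: x+85/72x²=0 ⇒ x=−72/85=-0.8471; min R=1−1/(4·85/72)=0.7882>−1
Confirm numerically:
  x=-0.680: |R|=0.86589 <1
  x=-0.612: |R|=0.83017 <1
  x=-0.430: |R|=0.78828 <1
  x=-1.319: |R|=1.73488 >1
  x=-1.085: |R|=1.30478 >1
  x=-0.975: |R|=1.14727 >1
Interval (-0.8471, 0).

(-0.8471,0); λ=-4 ⇒ h* = (72/85)/4 = 0.2118.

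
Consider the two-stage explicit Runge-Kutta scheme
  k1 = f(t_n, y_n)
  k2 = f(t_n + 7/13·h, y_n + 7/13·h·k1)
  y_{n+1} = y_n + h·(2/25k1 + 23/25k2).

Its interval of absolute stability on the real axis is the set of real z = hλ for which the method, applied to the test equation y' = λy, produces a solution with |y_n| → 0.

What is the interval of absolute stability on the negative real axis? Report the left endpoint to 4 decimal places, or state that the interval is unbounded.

(-2.0186, 0).

With y'=λy (z=hλ):
  k1=λy_n ⇒ h·k1=z·y_n;  k2=λ(1+7/13z)y_n ⇒ h·k2=z(1+7/13z)y_n
  y_{n+1}/y_n = 1 + 2/25z + 23/25z(1+7/13z) = 1 + z + 161/325z²
  R(z) = 1 + z + 161/325z².

Find x<0 with |R(x)|<1.
x=-0.32: |R|=0.7307
R=1: x+161/325x²=0 ⇒ x=−325/161=-2.0186; min R=1−1/(4·161/325)=0.4953>−1
Confirm numerically:
  x=-1.377: |R|=0.56231 <1
  x=-1.318: |R|=0.54254 <1
  x=-1.135: |R|=0.50317 <1
  x=-0.846: |R|=0.50855 <1
  x=-2.604: |R|=1.75511 >1
  x=-2.245: |R|=1.25175 >1
  x=-2.068: |R|=1.05057 >1
So |R|<1 on (-2.0186, 0).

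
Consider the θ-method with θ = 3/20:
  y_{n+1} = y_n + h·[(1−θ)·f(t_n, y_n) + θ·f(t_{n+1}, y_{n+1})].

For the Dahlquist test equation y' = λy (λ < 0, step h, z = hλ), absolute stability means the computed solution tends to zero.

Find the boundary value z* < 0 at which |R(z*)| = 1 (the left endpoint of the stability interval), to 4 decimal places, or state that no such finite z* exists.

With y'=λy (z=hλ):
  y_{n+1} = y_n + z·[17/20·y_n + 3/20·y_{n+1}] ⇒ (1 − 3/20z)y_{n+1} = (1 + 17/20z)y_n
  so R(z) = (1 + 17/20z)/(1 − 3/20z).

Find x<0 with |R(x)|<1.
x=-1.11: |R|=0.0484
R=−1: 1+17/20x = −1+3/20x ⇒ -7/10x=2 ⇒ x=2/(-7/10)=-2.8571
Confirm numerically:
  x=-2.001: |R|=0.53905 <1
  x=-1.986: |R|=0.53016 <1
  x=-1.415: |R|=0.16725 <1
  x=-1.177: |R|=0.00038 <1
  x=-3.274: |R|=1.19569 >1
  x=-3.179: |R|=1.15255 >1
So |R|<1 on (-2.8571, 0).

left endpoint -2.8571.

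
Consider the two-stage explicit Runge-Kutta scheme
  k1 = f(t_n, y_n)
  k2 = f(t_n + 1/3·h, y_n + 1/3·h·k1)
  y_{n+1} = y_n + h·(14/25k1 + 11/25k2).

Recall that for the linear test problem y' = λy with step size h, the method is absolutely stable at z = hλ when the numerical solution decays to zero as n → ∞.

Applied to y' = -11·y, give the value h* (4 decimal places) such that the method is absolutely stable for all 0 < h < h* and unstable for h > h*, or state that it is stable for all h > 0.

On y'=λy, z=hλ:
  k1=λy_n ⇒ h·k1=z·y_n;  k2=λ(1+1/3z)y_n ⇒ h·k2=z(1+1/3z)y_n
  y_{n+1}/y_n = 1 + 14/25z + 11/25z(1+1/3z) = 1 + z + 11/75z²
  R(z) = 1 + z + 11/75z².

Boundary: |R(x)|=1, x<0.
x=-0.44: |R|=0.5884
R=1: x+11/75x²=0 ⇒ x=−75/11=-6.8182; min R=1−1/(4·11/75)=-0.7045>−1
Confirm numerically:
  x=-6.280: |R|=0.50430 <1
  x=-4.500: |R|=0.53000 <1
  x=-3.853: |R|=0.67564 <1
  x=-7.366: |R|=1.59183 >1
  x=-7.133: |R|=1.32935 >1
  x=-7.064: |R|=1.25468 >1
Interval (-6.8182, 0).

(-6.8182,0); λ=-11 ⇒ h* = (75/11)/11 = 0.6198.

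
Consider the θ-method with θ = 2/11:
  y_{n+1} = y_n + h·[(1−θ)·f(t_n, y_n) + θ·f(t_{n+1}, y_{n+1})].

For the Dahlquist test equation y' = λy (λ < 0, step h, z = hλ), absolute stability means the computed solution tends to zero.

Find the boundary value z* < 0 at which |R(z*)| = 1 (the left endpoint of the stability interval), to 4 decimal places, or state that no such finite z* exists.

With y'=λy (z=hλ):
  y_{n+1} = y_n + z·[9/11·y_n + 2/11·y_{n+1}] ⇒ (1 − 2/11z)y_{n+1} = (1 + 9/11z)y_n
  Hence R(z) = (1 + 9/11z)/(1 − 2/11z).

Solve |R(x)|<1 on ℝ⁻.
x=-0.84: |R|=0.2713
R=−1: 1+9/11x = −1+2/11x ⇒ -7/11x=2 ⇒ x=2/(-7/11)=-3.1429
Confirm numerically:
  x=-2.875: |R|=0.88806 <1
  x=-2.561: |R|=0.74736 <1
  x=-2.187: |R|=0.56478 <1
  x=-1.553: |R|=0.21104 <1
  x=-3.447: |R|=1.11898 >1
  x=-3.444: |R|=1.11784 >1
Stable set (-3.1429, 0).

left endpoint -3.1429.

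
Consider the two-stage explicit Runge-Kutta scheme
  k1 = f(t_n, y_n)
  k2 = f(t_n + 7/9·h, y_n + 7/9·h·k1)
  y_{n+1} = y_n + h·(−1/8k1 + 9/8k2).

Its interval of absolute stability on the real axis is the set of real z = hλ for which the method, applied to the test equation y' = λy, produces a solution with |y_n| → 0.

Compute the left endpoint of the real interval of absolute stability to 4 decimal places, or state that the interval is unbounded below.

left endpoint -1.1429.

With y'=λy (z=hλ):
  k1=λy_n ⇒ h·k1=z·y_n;  k2=λ(1+7/9z)y_n ⇒ h·k2=z(1+7/9z)y_n
  y_{n+1}/y_n = 1 − 1/8z + 9/8z(1+7/9z) = 1 + z + 7/8z²
  R(z) = 1 + z + 7/8z².

Need |R(x)|<1, x<0.
x=-1.62: |R|=1.6764
R=1: x+7/8x²=0 ⇒ x=−8/7=-1.1429; min R=1−1/(4·7/8)=0.7143>−1
Confirm numerically:
  x=-0.844: |R|=0.77929 <1
  x=-0.740: |R|=0.73915 <1
  x=-0.549: |R|=0.71473 <1
  x=-1.378: |R|=1.28352 >1
  x=-1.376: |R|=1.28070 >1
  x=-1.229: |R|=1.09264 >1
So |R|<1 on (-1.1429, 0).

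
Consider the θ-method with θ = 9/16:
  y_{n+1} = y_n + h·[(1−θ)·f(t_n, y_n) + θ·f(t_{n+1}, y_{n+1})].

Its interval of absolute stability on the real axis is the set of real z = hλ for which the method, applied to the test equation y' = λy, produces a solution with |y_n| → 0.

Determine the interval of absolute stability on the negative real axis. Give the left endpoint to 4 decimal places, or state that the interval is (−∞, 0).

unbounded; (−∞, 0).

On y'=λy, z=hλ:
  y_{n+1} = y_n + z·[7/16·y_n + 9/16·y_{n+1}] ⇒ (1 − 9/16z)y_{n+1} = (1 + 7/16z)y_n
  R(z) = (1 + 7/16z)/(1 − 9/16z).

Boundary: |R(x)|=1, x<0.
x=-1.43: |R|=0.2075
x=-2: |R|=0.0588
x=-10: |R|=0.5094
x=-100: |R|=0.7467
θ=9/16≥1/2 ⇒ |1+7/16x|<|1−9/16x| ∀x<0 ⇒ unbounded interval.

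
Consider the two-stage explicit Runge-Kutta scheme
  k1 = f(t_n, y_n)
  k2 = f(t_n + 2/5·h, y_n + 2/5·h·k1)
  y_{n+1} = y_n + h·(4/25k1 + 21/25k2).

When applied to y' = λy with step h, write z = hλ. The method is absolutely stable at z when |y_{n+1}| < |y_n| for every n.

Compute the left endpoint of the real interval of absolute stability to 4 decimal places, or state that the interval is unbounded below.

Test eqn y'=λy, z=hλ:
  k1=λy_n ⇒ h·k1=z·y_n;  k2=λ(1+2/5z)y_n ⇒ h·k2=z(1+2/5z)y_n
  y_{n+1}/y_n = 1 + 4/25z + 21/25z(1+2/5z) = 1 + z + 42/125z²
  ⇒ R(z) = 1 + z + 42/125z².

Boundary: |R(x)|=1, x<0.
x=-0.65: |R|=0.4920
R=1: x+42/125x²=0 ⇒ x=−125/42=-2.9762; min R=1−1/(4·42/125)=0.2560>−1
Confirm numerically:
  x=-2.239: |R|=0.44541 <1
  x=-2.104: |R|=0.38341 <1
  x=-1.347: |R|=0.26264 <1
  x=-3.500: |R|=1.61600 >1
  x=-3.323: |R|=1.38722 >1
Interval (-2.9762, 0).

z* = -2.9762.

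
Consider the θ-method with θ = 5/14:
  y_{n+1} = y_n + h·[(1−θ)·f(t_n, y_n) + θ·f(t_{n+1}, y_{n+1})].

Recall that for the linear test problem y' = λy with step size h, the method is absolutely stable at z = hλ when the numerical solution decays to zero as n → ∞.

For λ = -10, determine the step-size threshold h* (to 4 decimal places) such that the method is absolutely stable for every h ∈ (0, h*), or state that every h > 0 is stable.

(-7.0000,0); λ=-10 ⇒ h* = (7)/10 = 0.7000.

Set f=λy, z=hλ:
  y_{n+1} = y_n + z·[9/14·y_n + 5/14·y_{n+1}] ⇒ (1 − 5/14z)y_{n+1} = (1 + 9/14z)y_n
  ⇒ R(z) = (1 + 9/14z)/(1 − 5/14z).

Boundary: |R(x)|=1, x<0.
x=-1.54: |R|=0.0065
R=−1: 1+9/14x = −1+5/14x ⇒ -2/7x=2 ⇒ x=2/(-2/7)=-7.0000
Confirm numerically:
  x=-6.897: |R|=0.99150 <1
  x=-6.571: |R|=0.96338 <1
  x=-6.269: |R|=0.93552 <1
  x=-3.850: |R|=0.62105 <1
  x=-7.503: |R|=1.03906 >1
  x=-7.137: |R|=1.01103 >1
Interval (-7.0000, 0).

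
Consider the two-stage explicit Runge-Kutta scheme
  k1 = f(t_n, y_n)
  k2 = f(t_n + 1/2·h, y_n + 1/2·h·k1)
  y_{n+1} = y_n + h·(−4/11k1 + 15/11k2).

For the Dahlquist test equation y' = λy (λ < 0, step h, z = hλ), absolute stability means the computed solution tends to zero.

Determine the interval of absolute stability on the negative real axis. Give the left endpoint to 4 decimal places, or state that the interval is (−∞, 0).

Set f=λy, z=hλ:
  k1=λy_n ⇒ h·k1=z·y_n;  k2=λ(1+1/2z)y_n ⇒ h·k2=z(1+1/2z)y_n
  y_{n+1}/y_n = 1 − 4/11z + 15/11z(1+1/2z) = 1 + z + 15/22z²
  ⇒ R(z) = 1 + z + 15/22z².

Boundary: |R(x)|=1, x<0.
x=-1.56: |R|=1.0993
R=1: x+15/22x²=0 ⇒ x=−22/15=-1.4667; min R=1−1/(4·15/22)=0.6333>−1
Confirm numerically:
  x=-1.007: |R|=0.68440 <1
  x=-0.749: |R|=0.63350 <1
  x=-0.662: |R|=0.63680 <1
  x=-1.991: |R|=1.71178 >1
  x=-1.730: |R|=1.31061 >1
Interval (-1.4667, 0).

z∈(-1.4667,0).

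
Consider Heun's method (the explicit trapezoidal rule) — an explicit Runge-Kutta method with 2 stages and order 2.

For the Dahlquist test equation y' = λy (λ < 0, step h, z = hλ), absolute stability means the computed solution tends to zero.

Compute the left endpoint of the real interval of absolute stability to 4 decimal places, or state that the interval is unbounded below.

Set f=λy, z=hλ:
  order 2, 2-stage ⇒ R(z)=1+z+z^2/2
  (e.g. R(-0.49)=0.63005, |R|=0.63005)

Need |R(x)|<1, x<0.
x=-0.49: |R|=0.6300
|R(-1.69)|=0.7380 |R(-1.47)|=0.6104 |R(-1.23)|=0.5264
Bisect:
  x_lo=-2.4266 |R|=1.5176  x_hi=-0.2749 |R|=0.7629
  mid=-1.35073 |R|=0.56151 →hi
  mid=-1.88865 |R|=0.89485 →hi
  mid=-2.15761 |R|=1.17003 →lo
  mid=-2.02313 |R|=1.02340 →lo
  mid=-1.95589 |R|=0.95686 →hi
  mid=-1.98951 |R|=0.98956 →hi
  mid=-2.00632 |R|=1.00634 →lo
  mid=-1.99791 |R|=0.99792 →hi
  mid=-2.00212 |R|=1.00212 →lo
  mid=-2.00002 |R|=1.00002 →lo
  ...
  [-2.00002,-1.99988] ⇒ x*=-2.0000
Interval (-2.0000, 0).

z* = -2.0000.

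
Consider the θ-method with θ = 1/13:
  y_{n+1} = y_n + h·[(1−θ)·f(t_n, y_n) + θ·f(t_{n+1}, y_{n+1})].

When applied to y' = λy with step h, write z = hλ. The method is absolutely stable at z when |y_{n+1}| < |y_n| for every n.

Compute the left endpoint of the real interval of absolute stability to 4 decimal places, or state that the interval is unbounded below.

With y'=λy (z=hλ):
  y_{n+1} = y_n + z·[12/13·y_n + 1/13·y_{n+1}] ⇒ (1 − 1/13z)y_{n+1} = (1 + 12/13z)y_n
  Hence R(z) = (1 + 12/13z)/(1 − 1/13z).

Boundary: |R(x)|=1, x<0.
x=-1.35: |R|=0.2230
R=−1: 1+12/13x = −1+1/13x ⇒ -11/13x=2 ⇒ x=2/(-11/13)=-2.3636
Confirm numerically:
  x=-2.029: |R|=0.75507 <1
  x=-1.374: |R|=0.24266 <1
  x=-1.265: |R|=0.15282 <1
  x=-2.846: |R|=1.33485 >1
  x=-2.557: |R|=1.13672 >1
Stable set (-2.3636, 0).

left endpoint -2.3636.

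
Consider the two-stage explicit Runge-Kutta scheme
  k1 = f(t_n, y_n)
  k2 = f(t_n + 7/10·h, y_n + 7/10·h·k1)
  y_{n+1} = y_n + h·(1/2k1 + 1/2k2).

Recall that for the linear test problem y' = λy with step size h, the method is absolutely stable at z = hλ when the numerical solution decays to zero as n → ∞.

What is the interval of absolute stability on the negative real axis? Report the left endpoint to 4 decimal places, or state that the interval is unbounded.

(-2.8571, 0).

With y'=λy (z=hλ):
  k1=λy_n ⇒ h·k1=z·y_n;  k2=λ(1+7/10z)y_n ⇒ h·k2=z(1+7/10z)y_n
  y_{n+1}/y_n = 1 + 1/2z + 1/2z(1+7/10z) = 1 + z + 7/20z²
  so R(z) = 1 + z + 7/20z².

Solve |R(x)|<1 on ℝ⁻.
x=-0.71: |R|=0.4664
R=1: x+7/20x²=0 ⇒ x=−20/7=-2.8571; min R=1−1/(4·7/20)=0.2857>−1
Confirm numerically:
  x=-2.603: |R|=0.76846 <1
  x=-2.491: |R|=0.68078 <1
  x=-1.654: |R|=0.30350 <1
  x=-1.577: |R|=0.29343 <1
  x=-3.438: |R|=1.69895 >1
  x=-3.066: |R|=1.22412 >1
  x=-2.889: |R|=1.03221 >1
So |R|<1 on (-2.8571, 0).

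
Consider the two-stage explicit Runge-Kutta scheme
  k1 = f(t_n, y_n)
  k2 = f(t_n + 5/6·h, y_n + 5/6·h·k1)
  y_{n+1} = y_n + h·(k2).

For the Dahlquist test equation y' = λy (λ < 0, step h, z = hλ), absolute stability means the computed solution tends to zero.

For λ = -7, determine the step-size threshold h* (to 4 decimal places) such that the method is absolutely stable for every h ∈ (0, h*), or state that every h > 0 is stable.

With y'=λy (z=hλ):
  k1=λy_n ⇒ h·k1=z·y_n;  k2=λ(1+5/6z)y_n ⇒ h·k2=z(1+5/6z)y_n
  y_{n+1}/y_n = 1 + z(1+5/6z) = 1 + z + 5/6z²
  R(z) = 1 + z + 5/6z².

Solve |R(x)|<1 on ℝ⁻.
x=-1.24: |R|=1.0413
R=1: x+5/6x²=0 ⇒ x=−6/5=-1.2000; min R=1−1/(4·5/6)=0.7000>−1
Confirm numerically:
  x=-1.170: |R|=0.97075 <1
  x=-1.096: |R|=0.90501 <1
  x=-0.992: |R|=0.82805 <1
  x=-0.841: |R|=0.74840 <1
  x=-1.373: |R|=1.19794 >1
  x=-1.326: |R|=1.13923 >1
  x=-1.274: |R|=1.07856 >1
Stable set (-1.2000, 0).

(-1.2000,0); λ=-7 ⇒ h* = (6/5)/7 = 0.1714.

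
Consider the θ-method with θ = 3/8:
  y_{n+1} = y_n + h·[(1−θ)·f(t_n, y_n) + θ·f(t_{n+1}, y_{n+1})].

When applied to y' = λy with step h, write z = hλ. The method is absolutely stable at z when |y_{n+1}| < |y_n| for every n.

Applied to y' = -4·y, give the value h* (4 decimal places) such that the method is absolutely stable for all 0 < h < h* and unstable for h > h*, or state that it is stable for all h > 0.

With y'=λy (z=hλ):
  y_{n+1} = y_n + z·[5/8·y_n + 3/8·y_{n+1}] ⇒ (1 − 3/8z)y_{n+1} = (1 + 5/8z)y_n
  so R(z) = (1 + 5/8z)/(1 − 3/8z).

Boundary: |R(x)|=1, x<0.
x=-1.47: |R|=0.0524
R=−1: 1+5/8x = −1+3/8x ⇒ -1/4x=2 ⇒ x=2/(-1/4)=-8.0000
Confirm numerically:
  x=-7.867: |R|=0.99158 <1
  x=-4.036: |R|=0.60573 <1
  x=-3.849: |R|=0.57528 <1
  x=-8.490: |R|=1.02928 >1
  x=-8.257: |R|=1.01568 >1
  x=-8.052: |R|=1.00323 >1
Interval (-8.0000, 0).

(-8.0000,0); λ=-4 ⇒ h* = (8)/4 = 2.0000.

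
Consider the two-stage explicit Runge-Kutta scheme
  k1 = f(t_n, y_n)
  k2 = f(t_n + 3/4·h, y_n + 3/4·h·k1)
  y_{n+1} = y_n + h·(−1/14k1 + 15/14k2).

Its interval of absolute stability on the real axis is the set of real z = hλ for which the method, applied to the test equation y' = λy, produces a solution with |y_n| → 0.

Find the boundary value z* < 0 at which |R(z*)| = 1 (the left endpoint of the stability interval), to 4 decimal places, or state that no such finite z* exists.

Set f=λy, z=hλ:
  k1=λy_n ⇒ h·k1=z·y_n;  k2=λ(1+3/4z)y_n ⇒ h·k2=z(1+3/4z)y_n
  y_{n+1}/y_n = 1 − 1/14z + 15/14z(1+3/4z) = 1 + z + 45/56z²
  R(z) = 1 + z + 45/56z².

Need |R(x)|<1, x<0.
x=-0.64: |R|=0.6891
R=1: x+45/56x²=0 ⇒ x=−56/45=-1.2444; min R=1−1/(4·45/56)=0.6889>−1
Confirm numerically:
  x=-1.049: |R|=0.83525 <1
  x=-0.764: |R|=0.70504 <1
  x=-0.684: |R|=0.69196 <1
  x=-0.537: |R|=0.69473 <1
  x=-1.790: |R|=1.78472 >1
  x=-1.450: |R|=1.23951 >1
  x=-1.292: |R|=1.04937 >1
Interval (-1.2444, 0).

z* = -1.2444.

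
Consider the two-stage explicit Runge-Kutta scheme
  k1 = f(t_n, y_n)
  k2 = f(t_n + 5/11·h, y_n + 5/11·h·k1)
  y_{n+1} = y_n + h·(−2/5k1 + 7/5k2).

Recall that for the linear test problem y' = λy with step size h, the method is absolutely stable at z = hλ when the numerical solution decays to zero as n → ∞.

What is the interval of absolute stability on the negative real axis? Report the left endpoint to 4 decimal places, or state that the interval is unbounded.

(-1.5714, 0).

On y'=λy, z=hλ:
  k1=λy_n ⇒ h·k1=z·y_n;  k2=λ(1+5/11z)y_n ⇒ h·k2=z(1+5/11z)y_n
  y_{n+1}/y_n = 1 − 2/5z + 7/5z(1+5/11z) = 1 + z + 7/11z²
  so R(z) = 1 + z + 7/11z².

Boundary: |R(x)|=1, x<0.
x=-1.03: |R|=0.6451
R=1: x+7/11x²=0 ⇒ x=−11/7=-1.5714; min R=1−1/(4·7/11)=0.6071>−1
Confirm numerically:
  x=-1.380: |R|=0.83189 <1
  x=-1.149: |R|=0.69113 <1
  x=-1.124: |R|=0.67997 <1
  x=-0.720: |R|=0.60989 <1
  x=-1.925: |R|=1.43313 >1
  x=-1.659: |R|=1.09245 >1
Stable set (-1.5714, 0).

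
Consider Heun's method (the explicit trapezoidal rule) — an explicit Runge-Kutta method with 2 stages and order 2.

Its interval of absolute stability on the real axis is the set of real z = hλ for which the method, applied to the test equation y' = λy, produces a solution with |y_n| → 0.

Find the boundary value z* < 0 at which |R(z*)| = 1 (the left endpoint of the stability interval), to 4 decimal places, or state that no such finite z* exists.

left endpoint -2.0000.

On y'=λy, z=hλ:
  order 2, 2-stage ⇒ R(z)=1+z+z^2/2
  (e.g. R(-1.06)=0.50180, |R|=0.50180)

Solve |R(x)|<1 on ℝ⁻.
x=-1.06: |R|=0.5018
|R(-2.39)|=1.4661 |R(-1.63)|=0.6985 |R(-0.66)|=0.5578
Bisect:
  x_lo=-2.4841 |R|=1.6012  x_hi=-0.3957 |R|=0.6826
  mid=-1.43988 |R|=0.59675 →hi
  mid=-1.96197 |R|=0.96270 →hi
  mid=-2.22302 |R|=1.24788 →lo
  mid=-2.09249 |R|=1.09677 →lo
  mid=-2.02723 |R|=1.02760 →lo
  mid=-1.99460 |R|=0.99462 →hi
  mid=-2.01092 |R|=1.01098 →lo
  mid=-2.00276 |R|=1.00276 →lo
  mid=-1.99868 |R|=0.99868 →hi
  mid=-2.00072 |R|=1.00072 →lo
  ...
  [-2.00008,-1.99996] ⇒ x*=-2.0000
So |R|<1 on (-2.0000, 0).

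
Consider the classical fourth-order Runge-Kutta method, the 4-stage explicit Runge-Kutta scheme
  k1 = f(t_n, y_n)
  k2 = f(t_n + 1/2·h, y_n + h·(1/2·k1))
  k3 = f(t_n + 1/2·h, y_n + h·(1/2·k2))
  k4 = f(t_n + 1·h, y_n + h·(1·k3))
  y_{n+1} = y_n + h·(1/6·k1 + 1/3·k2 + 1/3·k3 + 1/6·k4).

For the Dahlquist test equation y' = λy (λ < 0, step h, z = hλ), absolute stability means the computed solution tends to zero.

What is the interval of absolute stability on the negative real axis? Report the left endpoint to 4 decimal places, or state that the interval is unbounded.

z∈(-2.7853,0).

With y'=λy (z=hλ):
  order 4, 4-stage ⇒ R(z)=1+z+z^2/2+z^3/6+z^4/24
  (e.g. R(-0.64)=0.52810, |R|=0.52810)

Solve |R(x)|<1 on ℝ⁻.
x=-0.64: |R|=0.5281
|R(-2.27)|=0.4633 |R(-1.47)|=0.2756 |R(-1.07)|=0.3529
Bisect:
  x_lo=-3.1337 |R|=1.6655  x_hi=-0.1777 |R|=0.8372
  mid=-1.65572 |R|=0.27162 →hi
  mid=-2.39470 |R|=0.55405 →hi
  mid=-2.76419 |R|=0.96865 →hi
  mid=-2.94894 |R|=1.27609 →lo
  mid=-2.85656 |R|=1.11288 →lo
  mid=-2.81038 |R|=1.03848 →lo
  mid=-2.78728 |R|=1.00301 →lo
  mid=-2.77574 |R|=0.98569 →hi
  mid=-2.78151 |R|=0.99431 →hi
  mid=-2.78440 |R|=0.99865 →hi
  ...
  [-2.78530,-2.78512] ⇒ x*=-2.7853
So |R|<1 on (-2.7853, 0).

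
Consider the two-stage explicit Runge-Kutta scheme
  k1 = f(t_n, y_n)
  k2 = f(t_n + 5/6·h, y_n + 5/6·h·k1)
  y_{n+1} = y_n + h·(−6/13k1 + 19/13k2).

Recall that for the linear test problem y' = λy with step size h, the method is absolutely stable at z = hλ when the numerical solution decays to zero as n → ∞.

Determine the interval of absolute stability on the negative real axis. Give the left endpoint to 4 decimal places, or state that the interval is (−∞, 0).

(-0.8211, 0).

With y'=λy (z=hλ):
  k1=λy_n ⇒ h·k1=z·y_n;  k2=λ(1+5/6z)y_n ⇒ h·k2=z(1+5/6z)y_n
  y_{n+1}/y_n = 1 − 6/13z + 19/13z(1+5/6z) = 1 + z + 95/78z²
  R(z) = 1 + z + 95/78z².

Solve |R(x)|<1 on ℝ⁻.
x=-1.64: |R|=2.6358
R=1: x+95/78x²=0 ⇒ x=−78/95=-0.8211; min R=1−1/(4·95/78)=0.7947>−1
Confirm numerically:
  x=-0.794: |R|=0.97384 <1
  x=-0.693: |R|=0.89192 <1
  x=-0.445: |R|=0.79618 <1
  x=-1.355: |R|=1.88118 >1
  x=-0.965: |R|=1.16918 >1
  x=-0.876: |R|=1.05862 >1
Stable set (-0.8211, 0).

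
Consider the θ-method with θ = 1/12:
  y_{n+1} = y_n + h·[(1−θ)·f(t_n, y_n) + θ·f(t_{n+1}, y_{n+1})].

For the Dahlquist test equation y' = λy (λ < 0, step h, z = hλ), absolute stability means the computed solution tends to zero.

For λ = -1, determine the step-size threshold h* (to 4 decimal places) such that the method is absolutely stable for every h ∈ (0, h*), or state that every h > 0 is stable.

Set f=λy, z=hλ:
  y_{n+1} = y_n + z·[11/12·y_n + 1/12·y_{n+1}] ⇒ (1 − 1/12z)y_{n+1} = (1 + 11/12z)y_n
  R(z) = (1 + 11/12z)/(1 − 1/12z).

Boundary: |R(x)|=1, x<0.
x=-0.62: |R|=0.4105
R=−1: 1+11/12x = −1+1/12x ⇒ -5/6x=2 ⇒ x=2/(-5/6)=-2.4000
Confirm numerically:
  x=-1.908: |R|=0.64625 <1
  x=-1.565: |R|=0.38445 <1
  x=-1.507: |R|=0.33886 <1
  x=-1.500: |R|=0.33333 <1
  x=-2.547: |R|=1.10105 >1
  x=-2.430: |R|=1.02079 >1
Stable set (-2.4000, 0).

(-2.4000,0); λ=-1 ⇒ h* = (12/5)/1 = 2.4000.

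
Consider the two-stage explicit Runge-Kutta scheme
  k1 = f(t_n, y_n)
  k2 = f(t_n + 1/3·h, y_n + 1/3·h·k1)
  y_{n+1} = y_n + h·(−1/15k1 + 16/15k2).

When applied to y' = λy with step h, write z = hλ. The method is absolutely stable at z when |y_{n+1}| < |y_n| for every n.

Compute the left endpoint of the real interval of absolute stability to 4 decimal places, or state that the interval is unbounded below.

left endpoint -2.8125.

With y'=λy (z=hλ):
  k1=λy_n ⇒ h·k1=z·y_n;  k2=λ(1+1/3z)y_n ⇒ h·k2=z(1+1/3z)y_n
  y_{n+1}/y_n = 1 − 1/15z + 16/15z(1+1/3z) = 1 + z + 16/45z²
  so R(z) = 1 + z + 16/45z².

Find x<0 with |R(x)|<1.
x=-1.04: |R|=0.3446
R=1: x+16/45x²=0 ⇒ x=−45/16=-2.8125; min R=1−1/(4·16/45)=0.2969>−1
Confirm numerically:
  x=-2.161: |R|=0.49942 <1
  x=-1.714: |R|=0.33055 <1
  x=-1.232: |R|=0.30767 <1
  x=-3.343: |R|=1.63056 >1
  x=-3.221: |R|=1.46783 >1
Stable set (-2.8125, 0).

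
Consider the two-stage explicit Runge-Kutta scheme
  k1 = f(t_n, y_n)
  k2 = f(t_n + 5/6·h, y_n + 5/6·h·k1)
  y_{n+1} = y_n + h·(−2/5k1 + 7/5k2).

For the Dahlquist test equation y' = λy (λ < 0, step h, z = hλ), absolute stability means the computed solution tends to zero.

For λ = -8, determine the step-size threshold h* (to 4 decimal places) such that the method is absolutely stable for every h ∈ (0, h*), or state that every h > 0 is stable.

On y'=λy, z=hλ:
  k1=λy_n ⇒ h·k1=z·y_n;  k2=λ(1+5/6z)y_n ⇒ h·k2=z(1+5/6z)y_n
  y_{n+1}/y_n = 1 − 2/5z + 7/5z(1+5/6z) = 1 + z + 7/6z²
  ⇒ R(z) = 1 + z + 7/6z².

Find x<0 with |R(x)|<1.
x=-0.68: |R|=0.8595
R=1: x+7/6x²=0 ⇒ x=−6/7=-0.8571; min R=1−1/(4·7/6)=0.7857>−1
Confirm numerically:
  x=-0.835: |R|=0.97843 <1
  x=-0.592: |R|=0.81687 <1
  x=-0.474: |R|=0.78812 <1
  x=-0.428: |R|=0.78571 <1
  x=-1.357: |R|=1.79136 >1
  x=-1.238: |R|=1.55008 >1
  x=-1.175: |R|=1.43573 >1
Interval (-0.8571, 0).

(-0.8571,0); λ=-8 ⇒ h* = (6/7)/8 = 0.1071.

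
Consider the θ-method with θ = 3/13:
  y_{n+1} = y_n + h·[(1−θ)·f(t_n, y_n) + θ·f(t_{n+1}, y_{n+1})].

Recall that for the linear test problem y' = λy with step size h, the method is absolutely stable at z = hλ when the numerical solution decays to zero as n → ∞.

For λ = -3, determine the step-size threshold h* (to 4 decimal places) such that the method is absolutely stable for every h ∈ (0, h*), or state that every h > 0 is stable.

(-3.7143,0); λ=-3 ⇒ h* = (26/7)/3 = 1.2381.

On y'=λy, z=hλ:
  y_{n+1} = y_n + z·[10/13·y_n + 3/13·y_{n+1}] ⇒ (1 − 3/13z)y_{n+1} = (1 + 10/13z)y_n
  so R(z) = (1 + 10/13z)/(1 − 3/13z).

Solve |R(x)|<1 on ℝ⁻.
x=-1: |R|=0.1875
R=−1: 1+10/13x = −1+3/13x ⇒ -7/13x=2 ⇒ x=2/(-7/13)=-3.7143
Confirm numerically:
  x=-3.288: |R|=0.86949 <1
  x=-2.953: |R|=0.75621 <1
  x=-2.853: |R|=0.72035 <1
  x=-2.527: |R|=0.59618 <1
  x=-4.035: |R|=1.08942 >1
  x=-3.874: |R|=1.04541 >1
  x=-3.752: |R|=1.01088 >1
Interval (-3.7143, 0).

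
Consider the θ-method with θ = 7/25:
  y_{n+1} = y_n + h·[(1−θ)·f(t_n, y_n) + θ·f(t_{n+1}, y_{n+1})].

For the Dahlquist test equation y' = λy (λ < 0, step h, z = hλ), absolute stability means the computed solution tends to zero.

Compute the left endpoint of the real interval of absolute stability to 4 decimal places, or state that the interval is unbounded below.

Set f=λy, z=hλ:
  y_{n+1} = y_n + z·[18/25·y_n + 7/25·y_{n+1}] ⇒ (1 − 7/25z)y_{n+1} = (1 + 18/25z)y_n
  ⇒ R(z) = (1 + 18/25z)/(1 − 7/25z).

Solve |R(x)|<1 on ℝ⁻.
x=-0.39: |R|=0.6484
R=−1: 1+18/25x = −1+7/25x ⇒ -11/25x=2 ⇒ x=2/(-11/25)=-4.5455
Confirm numerically:
  x=-4.386: |R|=0.96851 <1
  x=-4.364: |R|=0.96407 <1
  x=-2.351: |R|=0.41773 <1
  x=-1.965: |R|=0.26758 <1
  x=-4.988: |R|=1.08125 >1
  x=-4.768: |R|=1.04194 >1
  x=-4.591: |R|=1.00877 >1
Stable set (-4.5455, 0).

left endpoint -4.5455.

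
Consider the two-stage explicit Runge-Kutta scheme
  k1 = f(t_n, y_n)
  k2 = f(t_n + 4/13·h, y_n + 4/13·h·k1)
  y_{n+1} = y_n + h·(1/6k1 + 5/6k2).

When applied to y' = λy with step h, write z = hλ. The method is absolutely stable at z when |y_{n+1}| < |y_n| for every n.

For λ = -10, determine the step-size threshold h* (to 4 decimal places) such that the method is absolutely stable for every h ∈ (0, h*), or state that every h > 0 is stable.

(-3.9000,0); λ=-10 ⇒ h* = (39/10)/10 = 0.3900.

With y'=λy (z=hλ):
  k1=λy_n ⇒ h·k1=z·y_n;  k2=λ(1+4/13z)y_n ⇒ h·k2=z(1+4/13z)y_n
  y_{n+1}/y_n = 1 + 1/6z + 5/6z(1+4/13z) = 1 + z + 10/39z²
  so R(z) = 1 + z + 10/39z².

Boundary: |R(x)|=1, x<0.
x=-1.04: |R|=0.2373
R=1: x+10/39x²=0 ⇒ x=−39/10=-3.9000; min R=1−1/(4·10/39)=0.0250>−1
Confirm numerically:
  x=-3.153: |R|=0.39608 <1
  x=-2.793: |R|=0.20722 <1
  x=-1.575: |R|=0.06106 <1
  x=-4.163: |R|=1.28074 >1
  x=-3.964: |R|=1.06505 >1
Stable set (-3.9000, 0).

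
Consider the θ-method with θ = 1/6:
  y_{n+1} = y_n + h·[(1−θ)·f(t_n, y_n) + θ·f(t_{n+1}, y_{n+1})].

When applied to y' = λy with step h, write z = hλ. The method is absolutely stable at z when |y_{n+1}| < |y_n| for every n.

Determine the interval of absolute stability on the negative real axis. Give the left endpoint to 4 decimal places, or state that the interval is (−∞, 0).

(-3.0000, 0).

Test eqn y'=λy, z=hλ:
  y_{n+1} = y_n + z·[5/6·y_n + 1/6·y_{n+1}] ⇒ (1 − 1/6z)y_{n+1} = (1 + 5/6z)y_n
  ⇒ R(z) = (1 + 5/6z)/(1 − 1/6z).

Boundary: |R(x)|=1, x<0.
x=-0.74: |R|=0.3412
R=−1: 1+5/6x = −1+1/6x ⇒ -2/3x=2 ⇒ x=2/(-2/3)=-3.0000
Confirm numerically:
  x=-2.701: |R|=0.86254 <1
  x=-1.929: |R|=0.45970 <1
  x=-1.340: |R|=0.09537 <1
  x=-3.503: |R|=1.21172 >1
  x=-3.202: |R|=1.08781 >1
  x=-3.195: |R|=1.08483 >1
Stable set (-3.0000, 0).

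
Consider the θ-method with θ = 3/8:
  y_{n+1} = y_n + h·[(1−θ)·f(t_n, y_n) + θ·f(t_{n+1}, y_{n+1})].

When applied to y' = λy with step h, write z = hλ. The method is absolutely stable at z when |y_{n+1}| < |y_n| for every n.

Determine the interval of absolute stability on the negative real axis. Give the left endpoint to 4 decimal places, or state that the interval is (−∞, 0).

(-8.0000, 0).

On y'=λy, z=hλ:
  y_{n+1} = y_n + z·[5/8·y_n + 3/8·y_{n+1}] ⇒ (1 − 3/8z)y_{n+1} = (1 + 5/8z)y_n
  Hence R(z) = (1 + 5/8z)/(1 − 3/8z).

Solve |R(x)|<1 on ℝ⁻.
x=-0.62: |R|=0.4970
R=−1: 1+5/8x = −1+3/8x ⇒ -1/4x=2 ⇒ x=2/(-1/4)=-8.0000
Confirm numerically:
  x=-7.271: |R|=0.95110 <1
  x=-5.022: |R|=0.74178 <1
  x=-4.418: |R|=0.66293 <1
  x=-3.271: |R|=0.46904 <1
  x=-8.521: |R|=1.03105 >1
  x=-8.277: |R|=1.01687 >1
Stable set (-8.0000, 0).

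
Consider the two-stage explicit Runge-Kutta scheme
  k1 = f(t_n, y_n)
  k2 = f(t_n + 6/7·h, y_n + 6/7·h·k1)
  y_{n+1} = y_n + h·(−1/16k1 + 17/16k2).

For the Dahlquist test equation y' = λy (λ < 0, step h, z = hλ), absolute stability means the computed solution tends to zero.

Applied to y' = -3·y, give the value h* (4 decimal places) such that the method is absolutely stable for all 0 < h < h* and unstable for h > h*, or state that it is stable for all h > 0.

Test eqn y'=λy, z=hλ:
  k1=λy_n ⇒ h·k1=z·y_n;  k2=λ(1+6/7z)y_n ⇒ h·k2=z(1+6/7z)y_n
  y_{n+1}/y_n = 1 − 1/16z + 17/16z(1+6/7z) = 1 + z + 51/56z²
  R(z) = 1 + z + 51/56z².

Boundary: |R(x)|=1, x<0.
x=-0.41: |R|=0.7431
R=1: x+51/56x²=0 ⇒ x=−56/51=-1.0980; min R=1−1/(4·51/56)=0.7255>−1
Confirm numerically:
  x=-0.875: |R|=0.82227 <1
  x=-0.859: |R|=0.81300 <1
  x=-0.767: |R|=0.76876 <1
  x=-1.388: |R|=1.36653 >1
  x=-1.295: |R|=1.23229 >1
So |R|<1 on (-1.0980, 0).

(-1.0980,0); λ=-3 ⇒ h* = (56/51)/3 = 0.3660.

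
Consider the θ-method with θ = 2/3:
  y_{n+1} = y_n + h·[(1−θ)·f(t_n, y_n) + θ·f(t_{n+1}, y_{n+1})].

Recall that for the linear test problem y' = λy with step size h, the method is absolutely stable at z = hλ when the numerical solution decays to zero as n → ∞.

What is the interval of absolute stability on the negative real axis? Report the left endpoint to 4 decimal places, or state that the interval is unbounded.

On y'=λy, z=hλ:
  y_{n+1} = y_n + z·[1/3·y_n + 2/3·y_{n+1}] ⇒ (1 − 2/3z)y_{n+1} = (1 + 1/3z)y_n
  so R(z) = (1 + 1/3z)/(1 − 2/3z).

Boundary: |R(x)|=1, x<0.
x=-1.23: |R|=0.3242
x=-2: |R|=0.1429
x=-10: |R|=0.3043
x=-100: |R|=0.4778
θ=2/3≥1/2 ⇒ |1+1/3x|<|1−2/3x| ∀x<0 ⇒ unbounded interval.

(−∞, 0) — no finite endpoint.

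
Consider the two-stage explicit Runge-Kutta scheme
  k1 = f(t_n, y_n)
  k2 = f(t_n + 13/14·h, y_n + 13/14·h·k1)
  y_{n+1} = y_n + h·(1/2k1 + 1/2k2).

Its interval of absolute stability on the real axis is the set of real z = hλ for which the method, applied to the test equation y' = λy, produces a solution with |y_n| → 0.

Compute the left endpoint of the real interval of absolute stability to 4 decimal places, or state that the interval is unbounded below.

z* = -2.1538.

On y'=λy, z=hλ:
  k1=λy_n ⇒ h·k1=z·y_n;  k2=λ(1+13/14z)y_n ⇒ h·k2=z(1+13/14z)y_n
  y_{n+1}/y_n = 1 + 1/2z + 1/2z(1+13/14z) = 1 + z + 13/28z²
  Hence R(z) = 1 + z + 13/28z².

Find x<0 with |R(x)|<1.
x=-0.62: |R|=0.5585
R=1: x+13/28x²=0 ⇒ x=−28/13=-2.1538; min R=1−1/(4·13/28)=0.4615>−1
Confirm numerically:
  x=-1.802: |R|=0.70563 <1
  x=-1.728: |R|=0.65835 <1
  x=-1.120: |R|=0.46240 <1
  x=-0.867: |R|=0.48200 <1
  x=-2.600: |R|=1.53857 >1
  x=-2.435: |R|=1.31785 >1
Stable set (-2.1538, 0).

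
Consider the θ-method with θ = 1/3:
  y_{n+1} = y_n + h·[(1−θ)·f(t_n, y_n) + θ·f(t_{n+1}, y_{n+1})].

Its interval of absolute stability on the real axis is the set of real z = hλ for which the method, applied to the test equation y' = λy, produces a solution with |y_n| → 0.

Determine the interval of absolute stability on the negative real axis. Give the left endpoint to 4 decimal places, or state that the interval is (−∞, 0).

Test eqn y'=λy, z=hλ:
  y_{n+1} = y_n + z·[2/3·y_n + 1/3·y_{n+1}] ⇒ (1 − 1/3z)y_{n+1} = (1 + 2/3z)y_n
  R(z) = (1 + 2/3z)/(1 − 1/3z).

Solve |R(x)|<1 on ℝ⁻.
x=-0.78: |R|=0.3810
R=−1: 1+2/3x = −1+1/3x ⇒ -1/3x=2 ⇒ x=2/(-1/3)=-6.0000
Confirm numerically:
  x=-5.522: |R|=0.94391 <1
  x=-5.209: |R|=0.90364 <1
  x=-3.246: |R|=0.55908 <1
  x=-6.542: |R|=1.05680 >1
  x=-6.179: |R|=1.01950 >1
Interval (-6.0000, 0).

(-6.0000, 0).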